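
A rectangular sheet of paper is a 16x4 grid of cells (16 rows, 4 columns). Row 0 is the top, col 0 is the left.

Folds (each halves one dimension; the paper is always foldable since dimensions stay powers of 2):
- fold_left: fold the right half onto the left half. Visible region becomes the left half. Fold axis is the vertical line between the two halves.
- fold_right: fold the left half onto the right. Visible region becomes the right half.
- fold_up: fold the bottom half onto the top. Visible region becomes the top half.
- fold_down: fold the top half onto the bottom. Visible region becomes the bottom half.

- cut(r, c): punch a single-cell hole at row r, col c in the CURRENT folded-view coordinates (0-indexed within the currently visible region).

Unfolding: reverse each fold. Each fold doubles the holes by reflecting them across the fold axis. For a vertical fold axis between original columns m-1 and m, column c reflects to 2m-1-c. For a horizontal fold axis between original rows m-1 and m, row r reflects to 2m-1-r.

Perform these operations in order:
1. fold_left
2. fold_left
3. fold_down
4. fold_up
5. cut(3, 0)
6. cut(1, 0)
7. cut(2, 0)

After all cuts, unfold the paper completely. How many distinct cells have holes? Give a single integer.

Answer: 48

Derivation:
Op 1 fold_left: fold axis v@2; visible region now rows[0,16) x cols[0,2) = 16x2
Op 2 fold_left: fold axis v@1; visible region now rows[0,16) x cols[0,1) = 16x1
Op 3 fold_down: fold axis h@8; visible region now rows[8,16) x cols[0,1) = 8x1
Op 4 fold_up: fold axis h@12; visible region now rows[8,12) x cols[0,1) = 4x1
Op 5 cut(3, 0): punch at orig (11,0); cuts so far [(11, 0)]; region rows[8,12) x cols[0,1) = 4x1
Op 6 cut(1, 0): punch at orig (9,0); cuts so far [(9, 0), (11, 0)]; region rows[8,12) x cols[0,1) = 4x1
Op 7 cut(2, 0): punch at orig (10,0); cuts so far [(9, 0), (10, 0), (11, 0)]; region rows[8,12) x cols[0,1) = 4x1
Unfold 1 (reflect across h@12): 6 holes -> [(9, 0), (10, 0), (11, 0), (12, 0), (13, 0), (14, 0)]
Unfold 2 (reflect across h@8): 12 holes -> [(1, 0), (2, 0), (3, 0), (4, 0), (5, 0), (6, 0), (9, 0), (10, 0), (11, 0), (12, 0), (13, 0), (14, 0)]
Unfold 3 (reflect across v@1): 24 holes -> [(1, 0), (1, 1), (2, 0), (2, 1), (3, 0), (3, 1), (4, 0), (4, 1), (5, 0), (5, 1), (6, 0), (6, 1), (9, 0), (9, 1), (10, 0), (10, 1), (11, 0), (11, 1), (12, 0), (12, 1), (13, 0), (13, 1), (14, 0), (14, 1)]
Unfold 4 (reflect across v@2): 48 holes -> [(1, 0), (1, 1), (1, 2), (1, 3), (2, 0), (2, 1), (2, 2), (2, 3), (3, 0), (3, 1), (3, 2), (3, 3), (4, 0), (4, 1), (4, 2), (4, 3), (5, 0), (5, 1), (5, 2), (5, 3), (6, 0), (6, 1), (6, 2), (6, 3), (9, 0), (9, 1), (9, 2), (9, 3), (10, 0), (10, 1), (10, 2), (10, 3), (11, 0), (11, 1), (11, 2), (11, 3), (12, 0), (12, 1), (12, 2), (12, 3), (13, 0), (13, 1), (13, 2), (13, 3), (14, 0), (14, 1), (14, 2), (14, 3)]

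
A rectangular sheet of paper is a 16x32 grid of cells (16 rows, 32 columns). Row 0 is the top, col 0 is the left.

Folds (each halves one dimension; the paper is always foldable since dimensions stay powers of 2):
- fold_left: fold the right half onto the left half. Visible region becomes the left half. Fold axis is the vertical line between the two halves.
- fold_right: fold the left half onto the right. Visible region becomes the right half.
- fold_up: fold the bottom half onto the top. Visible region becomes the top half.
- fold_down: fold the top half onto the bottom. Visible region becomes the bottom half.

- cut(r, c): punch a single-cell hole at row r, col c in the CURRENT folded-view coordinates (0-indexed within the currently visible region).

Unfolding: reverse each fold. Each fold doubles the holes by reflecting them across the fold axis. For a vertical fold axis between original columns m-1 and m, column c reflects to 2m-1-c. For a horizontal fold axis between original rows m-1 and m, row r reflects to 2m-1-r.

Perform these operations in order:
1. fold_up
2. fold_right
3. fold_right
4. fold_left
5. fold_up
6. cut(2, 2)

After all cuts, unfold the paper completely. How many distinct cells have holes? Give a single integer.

Op 1 fold_up: fold axis h@8; visible region now rows[0,8) x cols[0,32) = 8x32
Op 2 fold_right: fold axis v@16; visible region now rows[0,8) x cols[16,32) = 8x16
Op 3 fold_right: fold axis v@24; visible region now rows[0,8) x cols[24,32) = 8x8
Op 4 fold_left: fold axis v@28; visible region now rows[0,8) x cols[24,28) = 8x4
Op 5 fold_up: fold axis h@4; visible region now rows[0,4) x cols[24,28) = 4x4
Op 6 cut(2, 2): punch at orig (2,26); cuts so far [(2, 26)]; region rows[0,4) x cols[24,28) = 4x4
Unfold 1 (reflect across h@4): 2 holes -> [(2, 26), (5, 26)]
Unfold 2 (reflect across v@28): 4 holes -> [(2, 26), (2, 29), (5, 26), (5, 29)]
Unfold 3 (reflect across v@24): 8 holes -> [(2, 18), (2, 21), (2, 26), (2, 29), (5, 18), (5, 21), (5, 26), (5, 29)]
Unfold 4 (reflect across v@16): 16 holes -> [(2, 2), (2, 5), (2, 10), (2, 13), (2, 18), (2, 21), (2, 26), (2, 29), (5, 2), (5, 5), (5, 10), (5, 13), (5, 18), (5, 21), (5, 26), (5, 29)]
Unfold 5 (reflect across h@8): 32 holes -> [(2, 2), (2, 5), (2, 10), (2, 13), (2, 18), (2, 21), (2, 26), (2, 29), (5, 2), (5, 5), (5, 10), (5, 13), (5, 18), (5, 21), (5, 26), (5, 29), (10, 2), (10, 5), (10, 10), (10, 13), (10, 18), (10, 21), (10, 26), (10, 29), (13, 2), (13, 5), (13, 10), (13, 13), (13, 18), (13, 21), (13, 26), (13, 29)]

Answer: 32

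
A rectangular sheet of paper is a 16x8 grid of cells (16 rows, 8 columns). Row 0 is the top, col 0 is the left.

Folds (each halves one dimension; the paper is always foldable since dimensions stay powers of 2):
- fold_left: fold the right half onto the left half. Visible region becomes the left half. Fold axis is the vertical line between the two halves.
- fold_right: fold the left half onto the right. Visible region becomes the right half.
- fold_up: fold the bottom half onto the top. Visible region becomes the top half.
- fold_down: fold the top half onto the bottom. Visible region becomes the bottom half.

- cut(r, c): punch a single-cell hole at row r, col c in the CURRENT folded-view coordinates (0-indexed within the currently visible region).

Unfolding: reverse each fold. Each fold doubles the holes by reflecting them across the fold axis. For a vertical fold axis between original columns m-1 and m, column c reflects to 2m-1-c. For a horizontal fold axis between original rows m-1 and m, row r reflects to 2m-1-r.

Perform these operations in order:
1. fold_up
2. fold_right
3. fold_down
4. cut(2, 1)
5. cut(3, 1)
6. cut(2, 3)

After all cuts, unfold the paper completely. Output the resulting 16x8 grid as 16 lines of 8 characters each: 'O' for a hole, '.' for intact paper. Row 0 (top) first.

Answer: ..O..O..
O.O..O.O
........
........
........
........
O.O..O.O
..O..O..
..O..O..
O.O..O.O
........
........
........
........
O.O..O.O
..O..O..

Derivation:
Op 1 fold_up: fold axis h@8; visible region now rows[0,8) x cols[0,8) = 8x8
Op 2 fold_right: fold axis v@4; visible region now rows[0,8) x cols[4,8) = 8x4
Op 3 fold_down: fold axis h@4; visible region now rows[4,8) x cols[4,8) = 4x4
Op 4 cut(2, 1): punch at orig (6,5); cuts so far [(6, 5)]; region rows[4,8) x cols[4,8) = 4x4
Op 5 cut(3, 1): punch at orig (7,5); cuts so far [(6, 5), (7, 5)]; region rows[4,8) x cols[4,8) = 4x4
Op 6 cut(2, 3): punch at orig (6,7); cuts so far [(6, 5), (6, 7), (7, 5)]; region rows[4,8) x cols[4,8) = 4x4
Unfold 1 (reflect across h@4): 6 holes -> [(0, 5), (1, 5), (1, 7), (6, 5), (6, 7), (7, 5)]
Unfold 2 (reflect across v@4): 12 holes -> [(0, 2), (0, 5), (1, 0), (1, 2), (1, 5), (1, 7), (6, 0), (6, 2), (6, 5), (6, 7), (7, 2), (7, 5)]
Unfold 3 (reflect across h@8): 24 holes -> [(0, 2), (0, 5), (1, 0), (1, 2), (1, 5), (1, 7), (6, 0), (6, 2), (6, 5), (6, 7), (7, 2), (7, 5), (8, 2), (8, 5), (9, 0), (9, 2), (9, 5), (9, 7), (14, 0), (14, 2), (14, 5), (14, 7), (15, 2), (15, 5)]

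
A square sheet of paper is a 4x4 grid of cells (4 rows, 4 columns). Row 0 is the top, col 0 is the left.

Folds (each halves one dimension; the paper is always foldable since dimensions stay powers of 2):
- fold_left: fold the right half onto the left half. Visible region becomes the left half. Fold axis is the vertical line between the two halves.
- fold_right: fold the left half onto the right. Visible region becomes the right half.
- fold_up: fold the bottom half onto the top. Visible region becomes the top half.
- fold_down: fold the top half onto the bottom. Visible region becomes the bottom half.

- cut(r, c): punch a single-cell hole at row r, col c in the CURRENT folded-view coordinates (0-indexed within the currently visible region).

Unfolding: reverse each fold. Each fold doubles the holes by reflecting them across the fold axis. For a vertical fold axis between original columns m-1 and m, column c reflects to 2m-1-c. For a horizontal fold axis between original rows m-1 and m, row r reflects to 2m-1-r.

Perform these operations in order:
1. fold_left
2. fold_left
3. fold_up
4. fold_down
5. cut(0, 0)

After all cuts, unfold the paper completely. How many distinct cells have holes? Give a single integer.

Op 1 fold_left: fold axis v@2; visible region now rows[0,4) x cols[0,2) = 4x2
Op 2 fold_left: fold axis v@1; visible region now rows[0,4) x cols[0,1) = 4x1
Op 3 fold_up: fold axis h@2; visible region now rows[0,2) x cols[0,1) = 2x1
Op 4 fold_down: fold axis h@1; visible region now rows[1,2) x cols[0,1) = 1x1
Op 5 cut(0, 0): punch at orig (1,0); cuts so far [(1, 0)]; region rows[1,2) x cols[0,1) = 1x1
Unfold 1 (reflect across h@1): 2 holes -> [(0, 0), (1, 0)]
Unfold 2 (reflect across h@2): 4 holes -> [(0, 0), (1, 0), (2, 0), (3, 0)]
Unfold 3 (reflect across v@1): 8 holes -> [(0, 0), (0, 1), (1, 0), (1, 1), (2, 0), (2, 1), (3, 0), (3, 1)]
Unfold 4 (reflect across v@2): 16 holes -> [(0, 0), (0, 1), (0, 2), (0, 3), (1, 0), (1, 1), (1, 2), (1, 3), (2, 0), (2, 1), (2, 2), (2, 3), (3, 0), (3, 1), (3, 2), (3, 3)]

Answer: 16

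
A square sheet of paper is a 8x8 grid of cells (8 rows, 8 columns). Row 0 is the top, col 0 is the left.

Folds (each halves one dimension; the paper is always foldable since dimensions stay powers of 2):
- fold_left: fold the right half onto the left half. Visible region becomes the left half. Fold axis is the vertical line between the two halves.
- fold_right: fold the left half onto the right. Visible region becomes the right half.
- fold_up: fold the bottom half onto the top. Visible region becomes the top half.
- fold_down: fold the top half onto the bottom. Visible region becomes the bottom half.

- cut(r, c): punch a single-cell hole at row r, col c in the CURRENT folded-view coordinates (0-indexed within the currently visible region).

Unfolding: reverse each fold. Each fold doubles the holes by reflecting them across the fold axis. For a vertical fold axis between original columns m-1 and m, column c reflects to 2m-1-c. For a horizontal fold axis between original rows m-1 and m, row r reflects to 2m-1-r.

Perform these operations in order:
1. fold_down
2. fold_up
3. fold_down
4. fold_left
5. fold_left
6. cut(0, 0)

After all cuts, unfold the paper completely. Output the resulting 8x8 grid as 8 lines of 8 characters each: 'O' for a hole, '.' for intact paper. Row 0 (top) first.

Answer: O..OO..O
O..OO..O
O..OO..O
O..OO..O
O..OO..O
O..OO..O
O..OO..O
O..OO..O

Derivation:
Op 1 fold_down: fold axis h@4; visible region now rows[4,8) x cols[0,8) = 4x8
Op 2 fold_up: fold axis h@6; visible region now rows[4,6) x cols[0,8) = 2x8
Op 3 fold_down: fold axis h@5; visible region now rows[5,6) x cols[0,8) = 1x8
Op 4 fold_left: fold axis v@4; visible region now rows[5,6) x cols[0,4) = 1x4
Op 5 fold_left: fold axis v@2; visible region now rows[5,6) x cols[0,2) = 1x2
Op 6 cut(0, 0): punch at orig (5,0); cuts so far [(5, 0)]; region rows[5,6) x cols[0,2) = 1x2
Unfold 1 (reflect across v@2): 2 holes -> [(5, 0), (5, 3)]
Unfold 2 (reflect across v@4): 4 holes -> [(5, 0), (5, 3), (5, 4), (5, 7)]
Unfold 3 (reflect across h@5): 8 holes -> [(4, 0), (4, 3), (4, 4), (4, 7), (5, 0), (5, 3), (5, 4), (5, 7)]
Unfold 4 (reflect across h@6): 16 holes -> [(4, 0), (4, 3), (4, 4), (4, 7), (5, 0), (5, 3), (5, 4), (5, 7), (6, 0), (6, 3), (6, 4), (6, 7), (7, 0), (7, 3), (7, 4), (7, 7)]
Unfold 5 (reflect across h@4): 32 holes -> [(0, 0), (0, 3), (0, 4), (0, 7), (1, 0), (1, 3), (1, 4), (1, 7), (2, 0), (2, 3), (2, 4), (2, 7), (3, 0), (3, 3), (3, 4), (3, 7), (4, 0), (4, 3), (4, 4), (4, 7), (5, 0), (5, 3), (5, 4), (5, 7), (6, 0), (6, 3), (6, 4), (6, 7), (7, 0), (7, 3), (7, 4), (7, 7)]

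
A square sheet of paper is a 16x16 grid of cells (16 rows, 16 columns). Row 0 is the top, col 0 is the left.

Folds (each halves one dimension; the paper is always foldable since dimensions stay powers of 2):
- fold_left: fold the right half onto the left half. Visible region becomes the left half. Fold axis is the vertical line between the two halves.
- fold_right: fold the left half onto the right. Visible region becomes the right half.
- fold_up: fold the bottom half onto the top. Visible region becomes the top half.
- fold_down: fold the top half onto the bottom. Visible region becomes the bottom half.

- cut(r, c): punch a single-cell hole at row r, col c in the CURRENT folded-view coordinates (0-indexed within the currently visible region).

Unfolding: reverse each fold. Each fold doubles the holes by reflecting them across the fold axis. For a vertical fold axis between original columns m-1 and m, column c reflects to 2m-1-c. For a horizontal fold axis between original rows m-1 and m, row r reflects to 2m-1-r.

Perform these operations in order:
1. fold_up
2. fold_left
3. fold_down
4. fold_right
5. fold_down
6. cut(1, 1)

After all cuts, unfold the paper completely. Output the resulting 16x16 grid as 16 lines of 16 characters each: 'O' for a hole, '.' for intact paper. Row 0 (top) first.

Answer: ..O..O....O..O..
................
................
..O..O....O..O..
..O..O....O..O..
................
................
..O..O....O..O..
..O..O....O..O..
................
................
..O..O....O..O..
..O..O....O..O..
................
................
..O..O....O..O..

Derivation:
Op 1 fold_up: fold axis h@8; visible region now rows[0,8) x cols[0,16) = 8x16
Op 2 fold_left: fold axis v@8; visible region now rows[0,8) x cols[0,8) = 8x8
Op 3 fold_down: fold axis h@4; visible region now rows[4,8) x cols[0,8) = 4x8
Op 4 fold_right: fold axis v@4; visible region now rows[4,8) x cols[4,8) = 4x4
Op 5 fold_down: fold axis h@6; visible region now rows[6,8) x cols[4,8) = 2x4
Op 6 cut(1, 1): punch at orig (7,5); cuts so far [(7, 5)]; region rows[6,8) x cols[4,8) = 2x4
Unfold 1 (reflect across h@6): 2 holes -> [(4, 5), (7, 5)]
Unfold 2 (reflect across v@4): 4 holes -> [(4, 2), (4, 5), (7, 2), (7, 5)]
Unfold 3 (reflect across h@4): 8 holes -> [(0, 2), (0, 5), (3, 2), (3, 5), (4, 2), (4, 5), (7, 2), (7, 5)]
Unfold 4 (reflect across v@8): 16 holes -> [(0, 2), (0, 5), (0, 10), (0, 13), (3, 2), (3, 5), (3, 10), (3, 13), (4, 2), (4, 5), (4, 10), (4, 13), (7, 2), (7, 5), (7, 10), (7, 13)]
Unfold 5 (reflect across h@8): 32 holes -> [(0, 2), (0, 5), (0, 10), (0, 13), (3, 2), (3, 5), (3, 10), (3, 13), (4, 2), (4, 5), (4, 10), (4, 13), (7, 2), (7, 5), (7, 10), (7, 13), (8, 2), (8, 5), (8, 10), (8, 13), (11, 2), (11, 5), (11, 10), (11, 13), (12, 2), (12, 5), (12, 10), (12, 13), (15, 2), (15, 5), (15, 10), (15, 13)]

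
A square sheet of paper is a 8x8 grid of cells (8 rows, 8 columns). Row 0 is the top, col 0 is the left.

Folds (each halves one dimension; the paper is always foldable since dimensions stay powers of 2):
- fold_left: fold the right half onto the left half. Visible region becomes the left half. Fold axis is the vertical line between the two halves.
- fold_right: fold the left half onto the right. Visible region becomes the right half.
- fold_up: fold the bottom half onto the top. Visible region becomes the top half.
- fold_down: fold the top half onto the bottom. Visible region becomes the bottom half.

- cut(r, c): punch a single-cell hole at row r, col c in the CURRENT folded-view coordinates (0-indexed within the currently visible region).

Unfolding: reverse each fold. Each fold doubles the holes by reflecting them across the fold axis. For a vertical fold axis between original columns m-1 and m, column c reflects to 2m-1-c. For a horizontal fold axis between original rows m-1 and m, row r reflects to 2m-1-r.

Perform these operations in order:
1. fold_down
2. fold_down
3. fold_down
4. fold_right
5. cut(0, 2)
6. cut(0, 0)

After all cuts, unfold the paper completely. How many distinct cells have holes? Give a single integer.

Answer: 32

Derivation:
Op 1 fold_down: fold axis h@4; visible region now rows[4,8) x cols[0,8) = 4x8
Op 2 fold_down: fold axis h@6; visible region now rows[6,8) x cols[0,8) = 2x8
Op 3 fold_down: fold axis h@7; visible region now rows[7,8) x cols[0,8) = 1x8
Op 4 fold_right: fold axis v@4; visible region now rows[7,8) x cols[4,8) = 1x4
Op 5 cut(0, 2): punch at orig (7,6); cuts so far [(7, 6)]; region rows[7,8) x cols[4,8) = 1x4
Op 6 cut(0, 0): punch at orig (7,4); cuts so far [(7, 4), (7, 6)]; region rows[7,8) x cols[4,8) = 1x4
Unfold 1 (reflect across v@4): 4 holes -> [(7, 1), (7, 3), (7, 4), (7, 6)]
Unfold 2 (reflect across h@7): 8 holes -> [(6, 1), (6, 3), (6, 4), (6, 6), (7, 1), (7, 3), (7, 4), (7, 6)]
Unfold 3 (reflect across h@6): 16 holes -> [(4, 1), (4, 3), (4, 4), (4, 6), (5, 1), (5, 3), (5, 4), (5, 6), (6, 1), (6, 3), (6, 4), (6, 6), (7, 1), (7, 3), (7, 4), (7, 6)]
Unfold 4 (reflect across h@4): 32 holes -> [(0, 1), (0, 3), (0, 4), (0, 6), (1, 1), (1, 3), (1, 4), (1, 6), (2, 1), (2, 3), (2, 4), (2, 6), (3, 1), (3, 3), (3, 4), (3, 6), (4, 1), (4, 3), (4, 4), (4, 6), (5, 1), (5, 3), (5, 4), (5, 6), (6, 1), (6, 3), (6, 4), (6, 6), (7, 1), (7, 3), (7, 4), (7, 6)]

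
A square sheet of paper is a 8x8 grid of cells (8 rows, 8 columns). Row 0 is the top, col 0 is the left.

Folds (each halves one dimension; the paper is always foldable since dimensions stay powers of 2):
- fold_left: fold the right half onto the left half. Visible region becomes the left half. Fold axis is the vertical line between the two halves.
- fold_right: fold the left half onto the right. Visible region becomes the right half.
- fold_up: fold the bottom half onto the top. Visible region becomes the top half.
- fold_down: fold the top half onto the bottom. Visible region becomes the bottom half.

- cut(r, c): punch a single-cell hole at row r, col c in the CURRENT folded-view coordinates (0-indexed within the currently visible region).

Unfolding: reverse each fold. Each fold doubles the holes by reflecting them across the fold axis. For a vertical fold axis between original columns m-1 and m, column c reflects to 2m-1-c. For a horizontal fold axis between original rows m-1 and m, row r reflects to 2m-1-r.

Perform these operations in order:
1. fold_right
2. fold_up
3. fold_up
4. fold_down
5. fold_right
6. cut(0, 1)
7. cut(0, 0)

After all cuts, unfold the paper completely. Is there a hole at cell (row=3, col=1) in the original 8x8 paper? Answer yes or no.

Op 1 fold_right: fold axis v@4; visible region now rows[0,8) x cols[4,8) = 8x4
Op 2 fold_up: fold axis h@4; visible region now rows[0,4) x cols[4,8) = 4x4
Op 3 fold_up: fold axis h@2; visible region now rows[0,2) x cols[4,8) = 2x4
Op 4 fold_down: fold axis h@1; visible region now rows[1,2) x cols[4,8) = 1x4
Op 5 fold_right: fold axis v@6; visible region now rows[1,2) x cols[6,8) = 1x2
Op 6 cut(0, 1): punch at orig (1,7); cuts so far [(1, 7)]; region rows[1,2) x cols[6,8) = 1x2
Op 7 cut(0, 0): punch at orig (1,6); cuts so far [(1, 6), (1, 7)]; region rows[1,2) x cols[6,8) = 1x2
Unfold 1 (reflect across v@6): 4 holes -> [(1, 4), (1, 5), (1, 6), (1, 7)]
Unfold 2 (reflect across h@1): 8 holes -> [(0, 4), (0, 5), (0, 6), (0, 7), (1, 4), (1, 5), (1, 6), (1, 7)]
Unfold 3 (reflect across h@2): 16 holes -> [(0, 4), (0, 5), (0, 6), (0, 7), (1, 4), (1, 5), (1, 6), (1, 7), (2, 4), (2, 5), (2, 6), (2, 7), (3, 4), (3, 5), (3, 6), (3, 7)]
Unfold 4 (reflect across h@4): 32 holes -> [(0, 4), (0, 5), (0, 6), (0, 7), (1, 4), (1, 5), (1, 6), (1, 7), (2, 4), (2, 5), (2, 6), (2, 7), (3, 4), (3, 5), (3, 6), (3, 7), (4, 4), (4, 5), (4, 6), (4, 7), (5, 4), (5, 5), (5, 6), (5, 7), (6, 4), (6, 5), (6, 6), (6, 7), (7, 4), (7, 5), (7, 6), (7, 7)]
Unfold 5 (reflect across v@4): 64 holes -> [(0, 0), (0, 1), (0, 2), (0, 3), (0, 4), (0, 5), (0, 6), (0, 7), (1, 0), (1, 1), (1, 2), (1, 3), (1, 4), (1, 5), (1, 6), (1, 7), (2, 0), (2, 1), (2, 2), (2, 3), (2, 4), (2, 5), (2, 6), (2, 7), (3, 0), (3, 1), (3, 2), (3, 3), (3, 4), (3, 5), (3, 6), (3, 7), (4, 0), (4, 1), (4, 2), (4, 3), (4, 4), (4, 5), (4, 6), (4, 7), (5, 0), (5, 1), (5, 2), (5, 3), (5, 4), (5, 5), (5, 6), (5, 7), (6, 0), (6, 1), (6, 2), (6, 3), (6, 4), (6, 5), (6, 6), (6, 7), (7, 0), (7, 1), (7, 2), (7, 3), (7, 4), (7, 5), (7, 6), (7, 7)]
Holes: [(0, 0), (0, 1), (0, 2), (0, 3), (0, 4), (0, 5), (0, 6), (0, 7), (1, 0), (1, 1), (1, 2), (1, 3), (1, 4), (1, 5), (1, 6), (1, 7), (2, 0), (2, 1), (2, 2), (2, 3), (2, 4), (2, 5), (2, 6), (2, 7), (3, 0), (3, 1), (3, 2), (3, 3), (3, 4), (3, 5), (3, 6), (3, 7), (4, 0), (4, 1), (4, 2), (4, 3), (4, 4), (4, 5), (4, 6), (4, 7), (5, 0), (5, 1), (5, 2), (5, 3), (5, 4), (5, 5), (5, 6), (5, 7), (6, 0), (6, 1), (6, 2), (6, 3), (6, 4), (6, 5), (6, 6), (6, 7), (7, 0), (7, 1), (7, 2), (7, 3), (7, 4), (7, 5), (7, 6), (7, 7)]

Answer: yes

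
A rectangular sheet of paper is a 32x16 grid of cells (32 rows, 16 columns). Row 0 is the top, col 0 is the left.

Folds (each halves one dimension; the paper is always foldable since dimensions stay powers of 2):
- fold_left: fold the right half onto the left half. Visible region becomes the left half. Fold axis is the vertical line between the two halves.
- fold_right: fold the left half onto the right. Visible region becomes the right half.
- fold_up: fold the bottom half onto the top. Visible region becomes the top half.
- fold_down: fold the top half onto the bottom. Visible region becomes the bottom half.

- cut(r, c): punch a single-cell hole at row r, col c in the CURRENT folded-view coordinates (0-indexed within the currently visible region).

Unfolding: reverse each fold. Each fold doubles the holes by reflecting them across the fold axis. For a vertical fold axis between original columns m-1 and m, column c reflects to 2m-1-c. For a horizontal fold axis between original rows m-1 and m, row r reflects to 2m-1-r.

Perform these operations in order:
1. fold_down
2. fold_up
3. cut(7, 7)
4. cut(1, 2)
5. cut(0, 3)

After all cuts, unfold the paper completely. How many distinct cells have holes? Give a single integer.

Op 1 fold_down: fold axis h@16; visible region now rows[16,32) x cols[0,16) = 16x16
Op 2 fold_up: fold axis h@24; visible region now rows[16,24) x cols[0,16) = 8x16
Op 3 cut(7, 7): punch at orig (23,7); cuts so far [(23, 7)]; region rows[16,24) x cols[0,16) = 8x16
Op 4 cut(1, 2): punch at orig (17,2); cuts so far [(17, 2), (23, 7)]; region rows[16,24) x cols[0,16) = 8x16
Op 5 cut(0, 3): punch at orig (16,3); cuts so far [(16, 3), (17, 2), (23, 7)]; region rows[16,24) x cols[0,16) = 8x16
Unfold 1 (reflect across h@24): 6 holes -> [(16, 3), (17, 2), (23, 7), (24, 7), (30, 2), (31, 3)]
Unfold 2 (reflect across h@16): 12 holes -> [(0, 3), (1, 2), (7, 7), (8, 7), (14, 2), (15, 3), (16, 3), (17, 2), (23, 7), (24, 7), (30, 2), (31, 3)]

Answer: 12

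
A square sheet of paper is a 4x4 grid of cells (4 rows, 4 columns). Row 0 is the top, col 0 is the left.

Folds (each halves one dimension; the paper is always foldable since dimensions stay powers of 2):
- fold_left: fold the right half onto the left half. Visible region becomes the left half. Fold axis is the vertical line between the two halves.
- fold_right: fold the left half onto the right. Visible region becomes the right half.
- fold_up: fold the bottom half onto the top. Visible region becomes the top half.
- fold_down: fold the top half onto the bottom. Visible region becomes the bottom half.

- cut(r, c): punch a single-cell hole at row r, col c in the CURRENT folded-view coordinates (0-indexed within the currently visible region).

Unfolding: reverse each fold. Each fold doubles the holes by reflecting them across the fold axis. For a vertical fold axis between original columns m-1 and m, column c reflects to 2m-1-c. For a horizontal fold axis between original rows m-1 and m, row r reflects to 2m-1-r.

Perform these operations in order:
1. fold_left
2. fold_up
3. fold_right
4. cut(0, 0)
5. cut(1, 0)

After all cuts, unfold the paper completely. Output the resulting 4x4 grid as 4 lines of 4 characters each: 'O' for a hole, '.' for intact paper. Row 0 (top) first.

Op 1 fold_left: fold axis v@2; visible region now rows[0,4) x cols[0,2) = 4x2
Op 2 fold_up: fold axis h@2; visible region now rows[0,2) x cols[0,2) = 2x2
Op 3 fold_right: fold axis v@1; visible region now rows[0,2) x cols[1,2) = 2x1
Op 4 cut(0, 0): punch at orig (0,1); cuts so far [(0, 1)]; region rows[0,2) x cols[1,2) = 2x1
Op 5 cut(1, 0): punch at orig (1,1); cuts so far [(0, 1), (1, 1)]; region rows[0,2) x cols[1,2) = 2x1
Unfold 1 (reflect across v@1): 4 holes -> [(0, 0), (0, 1), (1, 0), (1, 1)]
Unfold 2 (reflect across h@2): 8 holes -> [(0, 0), (0, 1), (1, 0), (1, 1), (2, 0), (2, 1), (3, 0), (3, 1)]
Unfold 3 (reflect across v@2): 16 holes -> [(0, 0), (0, 1), (0, 2), (0, 3), (1, 0), (1, 1), (1, 2), (1, 3), (2, 0), (2, 1), (2, 2), (2, 3), (3, 0), (3, 1), (3, 2), (3, 3)]

Answer: OOOO
OOOO
OOOO
OOOO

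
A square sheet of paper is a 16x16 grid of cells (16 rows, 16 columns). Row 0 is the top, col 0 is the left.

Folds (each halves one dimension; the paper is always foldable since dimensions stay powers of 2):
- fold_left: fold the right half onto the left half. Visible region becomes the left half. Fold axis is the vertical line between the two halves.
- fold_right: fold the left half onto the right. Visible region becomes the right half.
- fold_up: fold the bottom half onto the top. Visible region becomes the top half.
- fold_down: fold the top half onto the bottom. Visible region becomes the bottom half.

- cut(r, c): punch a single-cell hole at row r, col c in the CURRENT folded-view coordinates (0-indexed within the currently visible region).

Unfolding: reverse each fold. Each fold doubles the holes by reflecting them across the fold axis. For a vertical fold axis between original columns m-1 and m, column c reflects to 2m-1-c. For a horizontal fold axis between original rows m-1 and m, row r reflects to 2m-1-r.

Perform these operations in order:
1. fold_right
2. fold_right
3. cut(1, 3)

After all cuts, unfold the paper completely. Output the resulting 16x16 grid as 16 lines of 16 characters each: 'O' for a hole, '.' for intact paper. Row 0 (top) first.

Op 1 fold_right: fold axis v@8; visible region now rows[0,16) x cols[8,16) = 16x8
Op 2 fold_right: fold axis v@12; visible region now rows[0,16) x cols[12,16) = 16x4
Op 3 cut(1, 3): punch at orig (1,15); cuts so far [(1, 15)]; region rows[0,16) x cols[12,16) = 16x4
Unfold 1 (reflect across v@12): 2 holes -> [(1, 8), (1, 15)]
Unfold 2 (reflect across v@8): 4 holes -> [(1, 0), (1, 7), (1, 8), (1, 15)]

Answer: ................
O......OO......O
................
................
................
................
................
................
................
................
................
................
................
................
................
................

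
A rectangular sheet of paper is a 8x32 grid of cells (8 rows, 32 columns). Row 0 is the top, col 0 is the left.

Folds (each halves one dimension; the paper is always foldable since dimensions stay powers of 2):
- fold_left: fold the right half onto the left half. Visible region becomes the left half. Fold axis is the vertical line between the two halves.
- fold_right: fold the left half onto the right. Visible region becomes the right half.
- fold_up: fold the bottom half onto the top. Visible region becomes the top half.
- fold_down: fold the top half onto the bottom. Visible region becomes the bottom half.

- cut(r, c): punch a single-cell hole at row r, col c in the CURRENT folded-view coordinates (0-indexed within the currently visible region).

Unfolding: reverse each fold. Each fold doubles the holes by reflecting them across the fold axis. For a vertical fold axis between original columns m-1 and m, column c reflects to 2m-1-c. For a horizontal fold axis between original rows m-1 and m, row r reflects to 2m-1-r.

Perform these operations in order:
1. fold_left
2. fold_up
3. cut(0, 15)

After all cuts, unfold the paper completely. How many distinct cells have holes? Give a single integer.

Op 1 fold_left: fold axis v@16; visible region now rows[0,8) x cols[0,16) = 8x16
Op 2 fold_up: fold axis h@4; visible region now rows[0,4) x cols[0,16) = 4x16
Op 3 cut(0, 15): punch at orig (0,15); cuts so far [(0, 15)]; region rows[0,4) x cols[0,16) = 4x16
Unfold 1 (reflect across h@4): 2 holes -> [(0, 15), (7, 15)]
Unfold 2 (reflect across v@16): 4 holes -> [(0, 15), (0, 16), (7, 15), (7, 16)]

Answer: 4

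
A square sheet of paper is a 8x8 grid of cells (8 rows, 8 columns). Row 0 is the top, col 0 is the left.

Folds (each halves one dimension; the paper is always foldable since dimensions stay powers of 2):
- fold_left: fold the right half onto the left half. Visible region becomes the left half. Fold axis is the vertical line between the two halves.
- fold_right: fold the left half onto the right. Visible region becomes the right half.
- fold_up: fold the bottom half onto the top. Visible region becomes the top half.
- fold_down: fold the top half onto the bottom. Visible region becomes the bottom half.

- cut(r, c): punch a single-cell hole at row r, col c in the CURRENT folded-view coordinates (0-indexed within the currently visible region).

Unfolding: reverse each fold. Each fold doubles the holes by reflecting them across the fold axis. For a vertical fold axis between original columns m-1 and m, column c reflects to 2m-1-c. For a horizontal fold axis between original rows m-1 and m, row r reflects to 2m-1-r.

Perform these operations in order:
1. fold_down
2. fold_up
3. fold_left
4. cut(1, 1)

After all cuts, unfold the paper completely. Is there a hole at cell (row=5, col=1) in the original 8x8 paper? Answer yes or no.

Op 1 fold_down: fold axis h@4; visible region now rows[4,8) x cols[0,8) = 4x8
Op 2 fold_up: fold axis h@6; visible region now rows[4,6) x cols[0,8) = 2x8
Op 3 fold_left: fold axis v@4; visible region now rows[4,6) x cols[0,4) = 2x4
Op 4 cut(1, 1): punch at orig (5,1); cuts so far [(5, 1)]; region rows[4,6) x cols[0,4) = 2x4
Unfold 1 (reflect across v@4): 2 holes -> [(5, 1), (5, 6)]
Unfold 2 (reflect across h@6): 4 holes -> [(5, 1), (5, 6), (6, 1), (6, 6)]
Unfold 3 (reflect across h@4): 8 holes -> [(1, 1), (1, 6), (2, 1), (2, 6), (5, 1), (5, 6), (6, 1), (6, 6)]
Holes: [(1, 1), (1, 6), (2, 1), (2, 6), (5, 1), (5, 6), (6, 1), (6, 6)]

Answer: yes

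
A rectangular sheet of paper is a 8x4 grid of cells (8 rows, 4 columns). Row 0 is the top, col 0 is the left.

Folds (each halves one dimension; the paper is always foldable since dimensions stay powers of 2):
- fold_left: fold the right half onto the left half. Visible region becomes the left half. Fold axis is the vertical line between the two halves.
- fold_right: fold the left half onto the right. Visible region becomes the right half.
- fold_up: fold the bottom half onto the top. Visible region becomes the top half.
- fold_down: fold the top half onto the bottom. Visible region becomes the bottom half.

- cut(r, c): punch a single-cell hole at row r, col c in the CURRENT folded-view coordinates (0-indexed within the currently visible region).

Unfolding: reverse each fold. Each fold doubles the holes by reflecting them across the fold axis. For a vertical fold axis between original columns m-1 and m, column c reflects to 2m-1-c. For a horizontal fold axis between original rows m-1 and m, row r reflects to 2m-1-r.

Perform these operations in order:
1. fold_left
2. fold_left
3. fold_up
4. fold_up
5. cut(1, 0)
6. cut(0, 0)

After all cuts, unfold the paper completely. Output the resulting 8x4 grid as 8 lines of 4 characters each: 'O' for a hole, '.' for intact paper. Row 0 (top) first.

Answer: OOOO
OOOO
OOOO
OOOO
OOOO
OOOO
OOOO
OOOO

Derivation:
Op 1 fold_left: fold axis v@2; visible region now rows[0,8) x cols[0,2) = 8x2
Op 2 fold_left: fold axis v@1; visible region now rows[0,8) x cols[0,1) = 8x1
Op 3 fold_up: fold axis h@4; visible region now rows[0,4) x cols[0,1) = 4x1
Op 4 fold_up: fold axis h@2; visible region now rows[0,2) x cols[0,1) = 2x1
Op 5 cut(1, 0): punch at orig (1,0); cuts so far [(1, 0)]; region rows[0,2) x cols[0,1) = 2x1
Op 6 cut(0, 0): punch at orig (0,0); cuts so far [(0, 0), (1, 0)]; region rows[0,2) x cols[0,1) = 2x1
Unfold 1 (reflect across h@2): 4 holes -> [(0, 0), (1, 0), (2, 0), (3, 0)]
Unfold 2 (reflect across h@4): 8 holes -> [(0, 0), (1, 0), (2, 0), (3, 0), (4, 0), (5, 0), (6, 0), (7, 0)]
Unfold 3 (reflect across v@1): 16 holes -> [(0, 0), (0, 1), (1, 0), (1, 1), (2, 0), (2, 1), (3, 0), (3, 1), (4, 0), (4, 1), (5, 0), (5, 1), (6, 0), (6, 1), (7, 0), (7, 1)]
Unfold 4 (reflect across v@2): 32 holes -> [(0, 0), (0, 1), (0, 2), (0, 3), (1, 0), (1, 1), (1, 2), (1, 3), (2, 0), (2, 1), (2, 2), (2, 3), (3, 0), (3, 1), (3, 2), (3, 3), (4, 0), (4, 1), (4, 2), (4, 3), (5, 0), (5, 1), (5, 2), (5, 3), (6, 0), (6, 1), (6, 2), (6, 3), (7, 0), (7, 1), (7, 2), (7, 3)]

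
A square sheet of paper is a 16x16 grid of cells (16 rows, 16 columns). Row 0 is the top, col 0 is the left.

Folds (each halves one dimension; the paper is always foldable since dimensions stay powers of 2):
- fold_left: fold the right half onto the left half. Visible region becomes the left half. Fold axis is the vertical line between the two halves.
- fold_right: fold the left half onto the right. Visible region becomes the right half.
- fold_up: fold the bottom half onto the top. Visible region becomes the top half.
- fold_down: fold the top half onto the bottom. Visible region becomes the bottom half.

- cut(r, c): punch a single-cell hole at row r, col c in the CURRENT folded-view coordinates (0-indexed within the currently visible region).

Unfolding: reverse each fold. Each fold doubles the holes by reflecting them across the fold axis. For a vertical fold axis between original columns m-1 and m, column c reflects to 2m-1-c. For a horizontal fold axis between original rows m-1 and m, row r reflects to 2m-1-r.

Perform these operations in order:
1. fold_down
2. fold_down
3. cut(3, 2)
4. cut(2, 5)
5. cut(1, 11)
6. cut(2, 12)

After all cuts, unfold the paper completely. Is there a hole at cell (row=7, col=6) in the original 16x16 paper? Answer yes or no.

Answer: no

Derivation:
Op 1 fold_down: fold axis h@8; visible region now rows[8,16) x cols[0,16) = 8x16
Op 2 fold_down: fold axis h@12; visible region now rows[12,16) x cols[0,16) = 4x16
Op 3 cut(3, 2): punch at orig (15,2); cuts so far [(15, 2)]; region rows[12,16) x cols[0,16) = 4x16
Op 4 cut(2, 5): punch at orig (14,5); cuts so far [(14, 5), (15, 2)]; region rows[12,16) x cols[0,16) = 4x16
Op 5 cut(1, 11): punch at orig (13,11); cuts so far [(13, 11), (14, 5), (15, 2)]; region rows[12,16) x cols[0,16) = 4x16
Op 6 cut(2, 12): punch at orig (14,12); cuts so far [(13, 11), (14, 5), (14, 12), (15, 2)]; region rows[12,16) x cols[0,16) = 4x16
Unfold 1 (reflect across h@12): 8 holes -> [(8, 2), (9, 5), (9, 12), (10, 11), (13, 11), (14, 5), (14, 12), (15, 2)]
Unfold 2 (reflect across h@8): 16 holes -> [(0, 2), (1, 5), (1, 12), (2, 11), (5, 11), (6, 5), (6, 12), (7, 2), (8, 2), (9, 5), (9, 12), (10, 11), (13, 11), (14, 5), (14, 12), (15, 2)]
Holes: [(0, 2), (1, 5), (1, 12), (2, 11), (5, 11), (6, 5), (6, 12), (7, 2), (8, 2), (9, 5), (9, 12), (10, 11), (13, 11), (14, 5), (14, 12), (15, 2)]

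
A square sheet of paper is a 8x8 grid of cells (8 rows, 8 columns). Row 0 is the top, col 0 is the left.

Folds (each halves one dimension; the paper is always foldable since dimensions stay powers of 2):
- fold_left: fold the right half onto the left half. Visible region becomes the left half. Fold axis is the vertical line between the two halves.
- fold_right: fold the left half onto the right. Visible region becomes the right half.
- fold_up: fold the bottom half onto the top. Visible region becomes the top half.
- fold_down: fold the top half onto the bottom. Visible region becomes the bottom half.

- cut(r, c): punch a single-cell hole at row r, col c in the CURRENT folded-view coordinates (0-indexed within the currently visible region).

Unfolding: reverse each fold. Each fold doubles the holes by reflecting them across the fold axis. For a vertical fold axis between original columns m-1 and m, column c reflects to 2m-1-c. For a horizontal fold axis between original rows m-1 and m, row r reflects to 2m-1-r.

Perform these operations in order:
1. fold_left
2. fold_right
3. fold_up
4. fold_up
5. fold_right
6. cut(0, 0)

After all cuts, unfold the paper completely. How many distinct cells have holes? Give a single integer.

Op 1 fold_left: fold axis v@4; visible region now rows[0,8) x cols[0,4) = 8x4
Op 2 fold_right: fold axis v@2; visible region now rows[0,8) x cols[2,4) = 8x2
Op 3 fold_up: fold axis h@4; visible region now rows[0,4) x cols[2,4) = 4x2
Op 4 fold_up: fold axis h@2; visible region now rows[0,2) x cols[2,4) = 2x2
Op 5 fold_right: fold axis v@3; visible region now rows[0,2) x cols[3,4) = 2x1
Op 6 cut(0, 0): punch at orig (0,3); cuts so far [(0, 3)]; region rows[0,2) x cols[3,4) = 2x1
Unfold 1 (reflect across v@3): 2 holes -> [(0, 2), (0, 3)]
Unfold 2 (reflect across h@2): 4 holes -> [(0, 2), (0, 3), (3, 2), (3, 3)]
Unfold 3 (reflect across h@4): 8 holes -> [(0, 2), (0, 3), (3, 2), (3, 3), (4, 2), (4, 3), (7, 2), (7, 3)]
Unfold 4 (reflect across v@2): 16 holes -> [(0, 0), (0, 1), (0, 2), (0, 3), (3, 0), (3, 1), (3, 2), (3, 3), (4, 0), (4, 1), (4, 2), (4, 3), (7, 0), (7, 1), (7, 2), (7, 3)]
Unfold 5 (reflect across v@4): 32 holes -> [(0, 0), (0, 1), (0, 2), (0, 3), (0, 4), (0, 5), (0, 6), (0, 7), (3, 0), (3, 1), (3, 2), (3, 3), (3, 4), (3, 5), (3, 6), (3, 7), (4, 0), (4, 1), (4, 2), (4, 3), (4, 4), (4, 5), (4, 6), (4, 7), (7, 0), (7, 1), (7, 2), (7, 3), (7, 4), (7, 5), (7, 6), (7, 7)]

Answer: 32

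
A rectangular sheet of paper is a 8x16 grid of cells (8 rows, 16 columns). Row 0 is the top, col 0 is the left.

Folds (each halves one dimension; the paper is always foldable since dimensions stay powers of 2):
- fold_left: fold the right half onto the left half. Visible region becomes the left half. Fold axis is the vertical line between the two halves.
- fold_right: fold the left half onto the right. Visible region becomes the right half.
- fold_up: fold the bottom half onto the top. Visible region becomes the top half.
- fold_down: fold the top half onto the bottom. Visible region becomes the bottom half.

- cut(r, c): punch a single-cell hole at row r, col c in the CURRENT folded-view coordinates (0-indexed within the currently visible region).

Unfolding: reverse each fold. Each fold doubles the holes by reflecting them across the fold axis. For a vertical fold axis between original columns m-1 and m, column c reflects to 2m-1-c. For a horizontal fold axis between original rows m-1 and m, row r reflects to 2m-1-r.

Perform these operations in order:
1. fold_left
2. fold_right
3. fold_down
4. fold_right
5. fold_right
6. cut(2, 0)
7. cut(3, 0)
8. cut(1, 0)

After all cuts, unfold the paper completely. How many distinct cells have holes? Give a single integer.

Answer: 96

Derivation:
Op 1 fold_left: fold axis v@8; visible region now rows[0,8) x cols[0,8) = 8x8
Op 2 fold_right: fold axis v@4; visible region now rows[0,8) x cols[4,8) = 8x4
Op 3 fold_down: fold axis h@4; visible region now rows[4,8) x cols[4,8) = 4x4
Op 4 fold_right: fold axis v@6; visible region now rows[4,8) x cols[6,8) = 4x2
Op 5 fold_right: fold axis v@7; visible region now rows[4,8) x cols[7,8) = 4x1
Op 6 cut(2, 0): punch at orig (6,7); cuts so far [(6, 7)]; region rows[4,8) x cols[7,8) = 4x1
Op 7 cut(3, 0): punch at orig (7,7); cuts so far [(6, 7), (7, 7)]; region rows[4,8) x cols[7,8) = 4x1
Op 8 cut(1, 0): punch at orig (5,7); cuts so far [(5, 7), (6, 7), (7, 7)]; region rows[4,8) x cols[7,8) = 4x1
Unfold 1 (reflect across v@7): 6 holes -> [(5, 6), (5, 7), (6, 6), (6, 7), (7, 6), (7, 7)]
Unfold 2 (reflect across v@6): 12 holes -> [(5, 4), (5, 5), (5, 6), (5, 7), (6, 4), (6, 5), (6, 6), (6, 7), (7, 4), (7, 5), (7, 6), (7, 7)]
Unfold 3 (reflect across h@4): 24 holes -> [(0, 4), (0, 5), (0, 6), (0, 7), (1, 4), (1, 5), (1, 6), (1, 7), (2, 4), (2, 5), (2, 6), (2, 7), (5, 4), (5, 5), (5, 6), (5, 7), (6, 4), (6, 5), (6, 6), (6, 7), (7, 4), (7, 5), (7, 6), (7, 7)]
Unfold 4 (reflect across v@4): 48 holes -> [(0, 0), (0, 1), (0, 2), (0, 3), (0, 4), (0, 5), (0, 6), (0, 7), (1, 0), (1, 1), (1, 2), (1, 3), (1, 4), (1, 5), (1, 6), (1, 7), (2, 0), (2, 1), (2, 2), (2, 3), (2, 4), (2, 5), (2, 6), (2, 7), (5, 0), (5, 1), (5, 2), (5, 3), (5, 4), (5, 5), (5, 6), (5, 7), (6, 0), (6, 1), (6, 2), (6, 3), (6, 4), (6, 5), (6, 6), (6, 7), (7, 0), (7, 1), (7, 2), (7, 3), (7, 4), (7, 5), (7, 6), (7, 7)]
Unfold 5 (reflect across v@8): 96 holes -> [(0, 0), (0, 1), (0, 2), (0, 3), (0, 4), (0, 5), (0, 6), (0, 7), (0, 8), (0, 9), (0, 10), (0, 11), (0, 12), (0, 13), (0, 14), (0, 15), (1, 0), (1, 1), (1, 2), (1, 3), (1, 4), (1, 5), (1, 6), (1, 7), (1, 8), (1, 9), (1, 10), (1, 11), (1, 12), (1, 13), (1, 14), (1, 15), (2, 0), (2, 1), (2, 2), (2, 3), (2, 4), (2, 5), (2, 6), (2, 7), (2, 8), (2, 9), (2, 10), (2, 11), (2, 12), (2, 13), (2, 14), (2, 15), (5, 0), (5, 1), (5, 2), (5, 3), (5, 4), (5, 5), (5, 6), (5, 7), (5, 8), (5, 9), (5, 10), (5, 11), (5, 12), (5, 13), (5, 14), (5, 15), (6, 0), (6, 1), (6, 2), (6, 3), (6, 4), (6, 5), (6, 6), (6, 7), (6, 8), (6, 9), (6, 10), (6, 11), (6, 12), (6, 13), (6, 14), (6, 15), (7, 0), (7, 1), (7, 2), (7, 3), (7, 4), (7, 5), (7, 6), (7, 7), (7, 8), (7, 9), (7, 10), (7, 11), (7, 12), (7, 13), (7, 14), (7, 15)]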